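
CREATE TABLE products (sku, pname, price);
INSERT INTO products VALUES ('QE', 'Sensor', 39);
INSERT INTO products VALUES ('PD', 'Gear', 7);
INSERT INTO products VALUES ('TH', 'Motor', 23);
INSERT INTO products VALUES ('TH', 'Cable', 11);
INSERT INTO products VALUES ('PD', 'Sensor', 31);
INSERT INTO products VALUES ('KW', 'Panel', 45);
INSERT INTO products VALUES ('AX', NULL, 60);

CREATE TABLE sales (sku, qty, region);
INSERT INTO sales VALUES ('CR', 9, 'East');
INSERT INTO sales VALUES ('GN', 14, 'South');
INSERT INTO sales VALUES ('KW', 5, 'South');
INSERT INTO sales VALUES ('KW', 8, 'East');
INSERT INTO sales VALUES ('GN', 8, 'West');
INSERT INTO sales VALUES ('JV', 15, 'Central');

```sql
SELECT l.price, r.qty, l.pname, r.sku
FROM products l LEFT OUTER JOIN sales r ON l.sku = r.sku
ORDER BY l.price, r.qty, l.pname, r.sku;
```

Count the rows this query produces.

LEFT JOIN keeps every row from `products`; unmatched rows get NULL for `sales`'s columns.
Matching on l.sku = r.sku.
- l (sku=QE) has no partner → padded with NULL.
- l (sku=PD) has no partner → padded with NULL.
- l (sku=TH) has no partner → padded with NULL.
- l (sku=TH) has no partner → padded with NULL.
- l (sku=PD) has no partner → padded with NULL.
- l (sku=KW) pairs with 2 row(s) of r.
- l (sku=AX) has no partner → padded with NULL.
Total: 2 matched + 6 padded = 8 rows.

8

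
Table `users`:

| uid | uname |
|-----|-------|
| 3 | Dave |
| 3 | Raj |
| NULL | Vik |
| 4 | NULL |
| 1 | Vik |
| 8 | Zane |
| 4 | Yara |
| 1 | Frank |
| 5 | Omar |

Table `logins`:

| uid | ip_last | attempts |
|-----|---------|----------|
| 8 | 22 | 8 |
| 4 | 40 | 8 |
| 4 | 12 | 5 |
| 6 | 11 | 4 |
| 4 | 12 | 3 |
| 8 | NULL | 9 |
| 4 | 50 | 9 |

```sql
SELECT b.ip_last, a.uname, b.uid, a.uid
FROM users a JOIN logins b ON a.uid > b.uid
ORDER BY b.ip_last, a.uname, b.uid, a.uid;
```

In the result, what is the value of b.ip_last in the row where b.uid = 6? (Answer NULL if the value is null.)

INNER JOIN keeps only pairs where the ON condition holds.
Matching on a.uid > b.uid. A NULL in a compared column never satisfies the condition.
- a row (uid=3): no match → dropped.
- a row (uid=3): no match → dropped.
- a row (uid=NULL): no match → dropped.
- a row (uid=4): no match → dropped.
- a row (uid=1): no match → dropped.
- a row (uid=8): matches 5 b row(s) → 5 output row(s).
- a row (uid=4): no match → dropped.
- a row (uid=1): no match → dropped.
- a row (uid=5): matches 4 b row(s) → 4 output row(s).

11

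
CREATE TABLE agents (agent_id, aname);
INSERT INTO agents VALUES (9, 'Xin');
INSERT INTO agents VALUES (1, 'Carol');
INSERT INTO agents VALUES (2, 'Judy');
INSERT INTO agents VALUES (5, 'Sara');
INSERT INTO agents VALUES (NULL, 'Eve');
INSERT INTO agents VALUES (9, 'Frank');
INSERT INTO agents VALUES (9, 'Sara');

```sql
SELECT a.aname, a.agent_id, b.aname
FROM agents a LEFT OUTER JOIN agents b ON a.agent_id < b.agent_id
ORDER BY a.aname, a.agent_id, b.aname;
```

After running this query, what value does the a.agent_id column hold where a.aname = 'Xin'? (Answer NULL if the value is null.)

9

LEFT JOIN keeps every row from `agents a`; unmatched rows get NULL for `agents b`'s columns.
Matching on a.agent_id < b.agent_id. A NULL in a compared column never satisfies the condition.
- a (agent_id=9) has no partner → padded with NULL.
- a (agent_id=1) pairs with 5 row(s) of b.
- a (agent_id=2) pairs with 4 row(s) of b.
- a (agent_id=5) pairs with 3 row(s) of b.
- a (agent_id=NULL) has no partner → padded with NULL.
- a (agent_id=9) has no partner → padded with NULL.
- a (agent_id=9) has no partner → padded with NULL.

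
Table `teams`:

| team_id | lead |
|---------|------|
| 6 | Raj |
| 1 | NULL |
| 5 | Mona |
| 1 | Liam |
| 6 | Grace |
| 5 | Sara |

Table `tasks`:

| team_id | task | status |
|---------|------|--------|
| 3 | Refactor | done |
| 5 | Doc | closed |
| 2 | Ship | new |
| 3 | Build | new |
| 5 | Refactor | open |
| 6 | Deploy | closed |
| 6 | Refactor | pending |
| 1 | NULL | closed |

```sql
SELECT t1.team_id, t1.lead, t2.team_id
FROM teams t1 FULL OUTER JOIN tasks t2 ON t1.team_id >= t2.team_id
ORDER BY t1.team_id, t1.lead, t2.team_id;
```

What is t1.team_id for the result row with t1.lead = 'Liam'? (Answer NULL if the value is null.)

FULL OUTER JOIN keeps every row from both sides; unmatched rows get NULL for the other side's columns.
Matching on t1.team_id >= t2.team_id.
- team_id=6: 8 matching t2 row(s), so 8 row(s) emitted.
- team_id=1: 1 matching t2 row(s), so 1 row(s) emitted.
- team_id=5: 6 matching t2 row(s), so 6 row(s) emitted.
- team_id=1: 1 matching t2 row(s), so 1 row(s) emitted.
- team_id=6: 8 matching t2 row(s), so 8 row(s) emitted.
- team_id=5: 6 matching t2 row(s), so 6 row(s) emitted.

1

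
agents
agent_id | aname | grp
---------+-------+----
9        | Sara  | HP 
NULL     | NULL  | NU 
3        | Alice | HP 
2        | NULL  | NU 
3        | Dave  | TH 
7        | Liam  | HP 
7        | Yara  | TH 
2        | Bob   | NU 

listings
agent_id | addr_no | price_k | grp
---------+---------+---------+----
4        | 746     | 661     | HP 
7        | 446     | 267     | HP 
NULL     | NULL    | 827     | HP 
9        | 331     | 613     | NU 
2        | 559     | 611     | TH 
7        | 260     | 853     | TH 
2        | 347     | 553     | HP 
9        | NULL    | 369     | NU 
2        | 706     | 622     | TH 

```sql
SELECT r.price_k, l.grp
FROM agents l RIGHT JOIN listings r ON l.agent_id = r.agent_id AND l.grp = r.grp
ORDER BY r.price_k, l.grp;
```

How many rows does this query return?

9

RIGHT JOIN keeps every row from `listings`; unmatched rows get NULL for `agents`'s columns.
Matching on l.agent_id = r.agent_id AND l.grp = r.grp. A NULL in a compared column never satisfies the condition.
- l[0] agent_id=9, grp=HP → no match.
- l[1] agent_id=NULL, grp=NU → no match.
- l[2] agent_id=3, grp=HP → no match.
- l[3] agent_id=2, grp=NU → no match.
- l[4] agent_id=3, grp=TH → no match.
- l[5] agent_id=7, grp=HP → 1 match(es) in r → 1 row(s).
- l[6] agent_id=7, grp=TH → 1 match(es) in r → 1 row(s).
- l[7] agent_id=2, grp=NU → no match.
- 7 r row(s) had no l match → kept, l columns NULL.
Total: 2 matched + 7 padded = 9 rows.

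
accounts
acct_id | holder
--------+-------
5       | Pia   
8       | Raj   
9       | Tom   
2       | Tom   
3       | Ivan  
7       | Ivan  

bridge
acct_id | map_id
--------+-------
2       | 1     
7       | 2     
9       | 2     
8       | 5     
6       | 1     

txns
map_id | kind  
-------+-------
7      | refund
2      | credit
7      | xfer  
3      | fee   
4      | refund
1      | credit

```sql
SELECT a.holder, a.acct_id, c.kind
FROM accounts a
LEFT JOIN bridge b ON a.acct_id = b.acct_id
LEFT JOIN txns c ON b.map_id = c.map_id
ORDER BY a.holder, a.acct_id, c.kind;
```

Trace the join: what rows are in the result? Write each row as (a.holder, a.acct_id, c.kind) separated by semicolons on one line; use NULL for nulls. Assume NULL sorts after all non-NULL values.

Step 1 — a LEFT JOIN b on acct_id → 6 row(s).
Then LEFT JOIN `txns c` on map_id: each of those 6 rows is kept; rows whose b.map_id has no match in c get NULL for c's columns.

(Ivan, 3, NULL); (Ivan, 7, credit); (Pia, 5, NULL); (Raj, 8, NULL); (Tom, 2, credit); (Tom, 9, credit)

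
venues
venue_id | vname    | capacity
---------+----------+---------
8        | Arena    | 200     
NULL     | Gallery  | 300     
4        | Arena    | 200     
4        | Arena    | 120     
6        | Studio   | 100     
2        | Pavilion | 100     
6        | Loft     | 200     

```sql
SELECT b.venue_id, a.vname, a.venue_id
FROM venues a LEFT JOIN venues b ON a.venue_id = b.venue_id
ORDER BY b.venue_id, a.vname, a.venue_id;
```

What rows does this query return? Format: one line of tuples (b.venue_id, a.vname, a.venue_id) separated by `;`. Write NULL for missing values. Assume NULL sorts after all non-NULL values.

LEFT JOIN keeps every row from `venues a`; unmatched rows get NULL for `venues b`'s columns.
Matching on a.venue_id = b.venue_id. A NULL in a compared column never satisfies the condition.
Matched pairs: 10; unmatched a rows kept: 1.

(2, Pavilion, 2); (4, Arena, 4); (4, Arena, 4); (4, Arena, 4); (4, Arena, 4); (6, Loft, 6); (6, Loft, 6); (6, Studio, 6); (6, Studio, 6); (8, Arena, 8); (NULL, Gallery, NULL)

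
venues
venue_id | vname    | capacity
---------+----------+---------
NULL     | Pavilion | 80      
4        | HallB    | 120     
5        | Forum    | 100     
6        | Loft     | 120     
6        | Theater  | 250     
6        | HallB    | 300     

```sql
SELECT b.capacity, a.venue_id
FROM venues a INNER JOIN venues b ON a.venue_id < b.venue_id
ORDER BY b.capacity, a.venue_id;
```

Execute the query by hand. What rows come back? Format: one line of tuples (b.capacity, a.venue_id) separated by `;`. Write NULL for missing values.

INNER JOIN keeps only pairs where the ON condition holds.
Matching on a.venue_id < b.venue_id. A NULL in a compared column never satisfies the condition.
Matched pairs: 7.

(100, 4); (120, 4); (120, 5); (250, 4); (250, 5); (300, 4); (300, 5)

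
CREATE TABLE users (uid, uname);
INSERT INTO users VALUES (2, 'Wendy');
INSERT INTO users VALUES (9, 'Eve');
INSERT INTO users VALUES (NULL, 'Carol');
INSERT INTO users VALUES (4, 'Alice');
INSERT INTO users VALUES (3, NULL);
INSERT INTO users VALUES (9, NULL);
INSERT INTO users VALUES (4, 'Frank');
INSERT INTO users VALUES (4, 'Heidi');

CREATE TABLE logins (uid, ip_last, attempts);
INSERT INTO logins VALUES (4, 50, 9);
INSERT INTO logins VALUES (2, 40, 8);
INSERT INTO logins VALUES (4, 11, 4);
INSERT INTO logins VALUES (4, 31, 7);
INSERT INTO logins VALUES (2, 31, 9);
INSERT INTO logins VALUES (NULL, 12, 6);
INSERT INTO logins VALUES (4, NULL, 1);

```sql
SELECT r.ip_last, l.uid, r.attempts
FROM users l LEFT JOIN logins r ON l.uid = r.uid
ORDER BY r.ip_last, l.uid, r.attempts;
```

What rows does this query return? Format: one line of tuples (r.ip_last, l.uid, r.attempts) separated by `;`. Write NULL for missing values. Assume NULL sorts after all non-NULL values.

LEFT JOIN keeps every row from `users`; unmatched rows get NULL for `logins`'s columns.
Matching on l.uid = r.uid. A NULL in a compared column never satisfies the condition.
Matched pairs: 14; unmatched l rows kept: 4.

(11, 4, 4); (11, 4, 4); (11, 4, 4); (31, 2, 9); (31, 4, 7); (31, 4, 7); (31, 4, 7); (40, 2, 8); (50, 4, 9); (50, 4, 9); (50, 4, 9); (NULL, 3, NULL); (NULL, 4, 1); (NULL, 4, 1); (NULL, 4, 1); (NULL, 9, NULL); (NULL, 9, NULL); (NULL, NULL, NULL)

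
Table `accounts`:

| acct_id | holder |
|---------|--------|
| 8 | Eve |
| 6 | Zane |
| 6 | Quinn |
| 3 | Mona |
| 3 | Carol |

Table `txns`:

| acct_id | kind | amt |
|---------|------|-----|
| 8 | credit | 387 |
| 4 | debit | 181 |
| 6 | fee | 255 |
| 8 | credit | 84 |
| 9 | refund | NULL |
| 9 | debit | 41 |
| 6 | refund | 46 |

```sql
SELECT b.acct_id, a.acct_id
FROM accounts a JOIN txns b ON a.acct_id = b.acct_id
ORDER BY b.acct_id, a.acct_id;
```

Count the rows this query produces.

INNER JOIN keeps only pairs where the ON condition holds.
Matching on a.acct_id = b.acct_id.
- a[0] acct_id=8 → 2 match(es) in b → 2 row(s).
- a[1] acct_id=6 → 2 match(es) in b → 2 row(s).
- a[2] acct_id=6 → 2 match(es) in b → 2 row(s).
- a[3] acct_id=3 → no match; dropped.
- a[4] acct_id=3 → no match; dropped.
Total: 6 rows.

6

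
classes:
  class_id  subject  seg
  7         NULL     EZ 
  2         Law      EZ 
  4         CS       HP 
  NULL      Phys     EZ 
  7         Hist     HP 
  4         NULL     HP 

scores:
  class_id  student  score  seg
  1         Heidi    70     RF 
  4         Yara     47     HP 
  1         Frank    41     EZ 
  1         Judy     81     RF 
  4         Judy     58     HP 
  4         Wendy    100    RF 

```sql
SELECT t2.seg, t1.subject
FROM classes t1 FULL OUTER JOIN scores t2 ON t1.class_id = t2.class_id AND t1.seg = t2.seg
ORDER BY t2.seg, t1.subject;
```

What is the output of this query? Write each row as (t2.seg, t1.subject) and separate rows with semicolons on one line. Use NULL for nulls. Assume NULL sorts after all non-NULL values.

FULL OUTER JOIN keeps every row from both sides; unmatched rows get NULL for the other side's columns.
Matching on t1.class_id = t2.class_id AND t1.seg = t2.seg. A NULL in a compared column never satisfies the condition.
Matched pairs: 4; unmatched t1 rows kept: 4; unmatched t2 rows kept: 4.

(EZ, NULL); (HP, CS); (HP, CS); (HP, NULL); (HP, NULL); (RF, NULL); (RF, NULL); (RF, NULL); (NULL, Hist); (NULL, Law); (NULL, Phys); (NULL, NULL)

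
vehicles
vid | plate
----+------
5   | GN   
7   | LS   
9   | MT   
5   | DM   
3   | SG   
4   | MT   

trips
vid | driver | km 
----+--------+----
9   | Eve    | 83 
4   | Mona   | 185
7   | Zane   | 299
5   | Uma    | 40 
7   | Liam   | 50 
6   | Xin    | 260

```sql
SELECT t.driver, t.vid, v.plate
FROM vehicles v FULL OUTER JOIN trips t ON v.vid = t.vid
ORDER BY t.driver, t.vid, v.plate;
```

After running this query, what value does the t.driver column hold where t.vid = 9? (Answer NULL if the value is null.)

Eve

FULL OUTER JOIN keeps every row from both sides; unmatched rows get NULL for the other side's columns.
Matching on v.vid = t.vid.
Matched pairs: 6; unmatched v rows kept: 1; unmatched t rows kept: 1.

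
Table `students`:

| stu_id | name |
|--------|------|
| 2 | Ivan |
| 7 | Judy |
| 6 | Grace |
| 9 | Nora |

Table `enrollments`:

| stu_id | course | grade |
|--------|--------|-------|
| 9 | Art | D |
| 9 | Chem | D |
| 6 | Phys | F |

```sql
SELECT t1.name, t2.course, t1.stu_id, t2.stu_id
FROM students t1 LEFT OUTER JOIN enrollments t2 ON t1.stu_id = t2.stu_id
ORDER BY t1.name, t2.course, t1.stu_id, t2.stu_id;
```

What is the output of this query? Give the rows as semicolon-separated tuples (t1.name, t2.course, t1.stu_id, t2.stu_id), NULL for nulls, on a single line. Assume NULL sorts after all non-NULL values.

LEFT JOIN keeps every row from `students`; unmatched rows get NULL for `enrollments`'s columns.
Matching on t1.stu_id = t2.stu_id.
Matched pairs: 3; unmatched t1 rows kept: 2.

(Grace, Phys, 6, 6); (Ivan, NULL, 2, NULL); (Judy, NULL, 7, NULL); (Nora, Art, 9, 9); (Nora, Chem, 9, 9)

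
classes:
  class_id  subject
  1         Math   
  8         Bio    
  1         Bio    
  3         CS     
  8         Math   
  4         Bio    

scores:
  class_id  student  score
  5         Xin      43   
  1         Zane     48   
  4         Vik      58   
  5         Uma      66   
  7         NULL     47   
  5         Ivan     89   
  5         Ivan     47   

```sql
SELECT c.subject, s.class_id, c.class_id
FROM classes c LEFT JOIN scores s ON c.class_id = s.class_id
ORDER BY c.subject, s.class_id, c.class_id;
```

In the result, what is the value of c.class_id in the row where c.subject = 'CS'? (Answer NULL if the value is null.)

LEFT JOIN keeps every row from `classes`; unmatched rows get NULL for `scores`'s columns.
Matching on c.class_id = s.class_id.
- c[0] class_id=1 → 1 match(es) in s → 1 row(s).
- c[1] class_id=8 → no match; kept with NULLs on the s side.
- c[2] class_id=1 → 1 match(es) in s → 1 row(s).
- c[3] class_id=3 → no match; kept with NULLs on the s side.
- c[4] class_id=8 → no match; kept with NULLs on the s side.
- c[5] class_id=4 → 1 match(es) in s → 1 row(s).

3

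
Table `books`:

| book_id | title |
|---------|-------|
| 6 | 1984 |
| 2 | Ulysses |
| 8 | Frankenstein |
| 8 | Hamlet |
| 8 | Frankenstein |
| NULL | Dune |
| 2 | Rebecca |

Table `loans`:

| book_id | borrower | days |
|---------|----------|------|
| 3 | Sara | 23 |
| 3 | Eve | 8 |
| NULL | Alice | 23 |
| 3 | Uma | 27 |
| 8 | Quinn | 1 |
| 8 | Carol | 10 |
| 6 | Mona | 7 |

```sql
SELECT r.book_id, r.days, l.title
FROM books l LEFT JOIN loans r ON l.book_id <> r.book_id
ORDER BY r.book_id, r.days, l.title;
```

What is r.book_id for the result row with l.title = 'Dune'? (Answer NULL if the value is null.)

LEFT JOIN keeps every row from `books`; unmatched rows get NULL for `loans`'s columns.
Matching on l.book_id <> r.book_id. A NULL in a compared column never satisfies the condition.
- book_id=6: 5 matching r row(s), so 5 row(s) emitted.
- book_id=2: 6 matching r row(s), so 6 row(s) emitted.
- book_id=8: 4 matching r row(s), so 4 row(s) emitted.
- book_id=8: 4 matching r row(s), so 4 row(s) emitted.
- book_id=8: 4 matching r row(s), so 4 row(s) emitted.
- book_id=NULL: no r row matches, row kept with r columns NULL.
- book_id=2: 6 matching r row(s), so 6 row(s) emitted.

NULL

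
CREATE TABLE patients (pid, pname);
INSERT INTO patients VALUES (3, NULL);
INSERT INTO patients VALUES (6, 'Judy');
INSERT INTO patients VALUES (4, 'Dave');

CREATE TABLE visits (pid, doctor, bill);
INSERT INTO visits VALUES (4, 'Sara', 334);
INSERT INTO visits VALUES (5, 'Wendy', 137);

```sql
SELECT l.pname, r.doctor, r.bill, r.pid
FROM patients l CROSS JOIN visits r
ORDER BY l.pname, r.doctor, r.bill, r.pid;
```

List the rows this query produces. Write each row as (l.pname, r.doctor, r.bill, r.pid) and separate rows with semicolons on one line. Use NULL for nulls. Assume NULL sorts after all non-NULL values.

CROSS JOIN pairs every row of `patients` with every row of `visits`: 3 × 2 = 6 rows.
After projecting and ordering:
l.pname | r.doctor | r.bill | r.pid
Dave | Sara | 334 | 4
Dave | Wendy | 137 | 5
Judy | Sara | 334 | 4
Judy | Wendy | 137 | 5
NULL | Sara | 334 | 4
NULL | Wendy | 137 | 5

(Dave, Sara, 334, 4); (Dave, Wendy, 137, 5); (Judy, Sara, 334, 4); (Judy, Wendy, 137, 5); (NULL, Sara, 334, 4); (NULL, Wendy, 137, 5)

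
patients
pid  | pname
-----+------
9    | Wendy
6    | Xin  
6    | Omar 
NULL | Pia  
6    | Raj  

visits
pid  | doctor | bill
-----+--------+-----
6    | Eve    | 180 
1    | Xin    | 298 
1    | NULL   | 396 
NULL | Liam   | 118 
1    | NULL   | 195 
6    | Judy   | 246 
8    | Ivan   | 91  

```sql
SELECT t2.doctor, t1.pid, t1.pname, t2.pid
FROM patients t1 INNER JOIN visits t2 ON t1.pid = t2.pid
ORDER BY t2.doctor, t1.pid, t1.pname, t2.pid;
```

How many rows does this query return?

6

INNER JOIN keeps only pairs where the ON condition holds.
Matching on t1.pid = t2.pid. A NULL in a compared column never satisfies the condition.
- t1 row (pid=9): no match → dropped.
- t1 row (pid=6): matches 2 t2 row(s) → 2 output row(s).
- t1 row (pid=6): matches 2 t2 row(s) → 2 output row(s).
- t1 row (pid=NULL): no match → dropped.
- t1 row (pid=6): matches 2 t2 row(s) → 2 output row(s).
Total: 6 rows.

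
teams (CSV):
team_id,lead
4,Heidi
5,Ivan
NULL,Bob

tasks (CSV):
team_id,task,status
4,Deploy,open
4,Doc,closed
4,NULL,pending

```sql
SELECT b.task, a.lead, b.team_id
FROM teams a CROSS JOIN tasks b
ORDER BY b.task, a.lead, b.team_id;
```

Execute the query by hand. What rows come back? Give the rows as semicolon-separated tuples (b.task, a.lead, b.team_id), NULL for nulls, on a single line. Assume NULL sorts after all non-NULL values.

(Deploy, Bob, 4); (Deploy, Heidi, 4); (Deploy, Ivan, 4); (Doc, Bob, 4); (Doc, Heidi, 4); (Doc, Ivan, 4); (NULL, Bob, 4); (NULL, Heidi, 4); (NULL, Ivan, 4)

CROSS JOIN pairs every row of `teams` with every row of `tasks`: 3 × 3 = 9 rows.
After projecting and ordering:
b.task | a.lead | b.team_id
Deploy | Bob | 4
Deploy | Heidi | 4
Deploy | Ivan | 4
Doc | Bob | 4
Doc | Heidi | 4
Doc | Ivan | 4
NULL | Bob | 4
NULL | Heidi | 4
NULL | Ivan | 4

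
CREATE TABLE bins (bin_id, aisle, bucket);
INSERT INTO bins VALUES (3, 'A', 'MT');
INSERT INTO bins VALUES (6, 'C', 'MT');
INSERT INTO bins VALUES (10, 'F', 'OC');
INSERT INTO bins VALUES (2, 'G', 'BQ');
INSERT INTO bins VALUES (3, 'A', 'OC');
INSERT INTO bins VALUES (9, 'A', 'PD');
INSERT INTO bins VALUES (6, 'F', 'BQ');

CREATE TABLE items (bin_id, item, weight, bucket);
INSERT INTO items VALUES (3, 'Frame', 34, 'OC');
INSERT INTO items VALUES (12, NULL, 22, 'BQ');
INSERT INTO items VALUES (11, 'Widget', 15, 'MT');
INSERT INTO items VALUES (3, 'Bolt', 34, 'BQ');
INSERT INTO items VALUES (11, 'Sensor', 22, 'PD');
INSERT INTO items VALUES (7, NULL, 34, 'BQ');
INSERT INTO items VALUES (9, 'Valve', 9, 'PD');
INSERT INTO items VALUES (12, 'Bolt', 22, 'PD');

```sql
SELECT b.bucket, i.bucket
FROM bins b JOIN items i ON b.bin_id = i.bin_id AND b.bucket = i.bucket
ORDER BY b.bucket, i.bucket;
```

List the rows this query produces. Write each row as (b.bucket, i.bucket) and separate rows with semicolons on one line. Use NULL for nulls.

(OC, OC); (PD, PD)

INNER JOIN keeps only pairs where the ON condition holds.
Matching on b.bin_id = i.bin_id AND b.bucket = i.bucket.
- bin_id=3, bucket=MT: no matching i row, dropped.
- bin_id=6, bucket=MT: no matching i row, dropped.
- bin_id=10, bucket=OC: no matching i row, dropped.
- bin_id=2, bucket=BQ: no matching i row, dropped.
- bin_id=3, bucket=OC: 1 matching i row(s), so 1 row(s) emitted.
- bin_id=9, bucket=PD: 1 matching i row(s), so 1 row(s) emitted.
- bin_id=6, bucket=BQ: no matching i row, dropped.
After projecting and ordering:
b.bucket | i.bucket
OC | OC
PD | PD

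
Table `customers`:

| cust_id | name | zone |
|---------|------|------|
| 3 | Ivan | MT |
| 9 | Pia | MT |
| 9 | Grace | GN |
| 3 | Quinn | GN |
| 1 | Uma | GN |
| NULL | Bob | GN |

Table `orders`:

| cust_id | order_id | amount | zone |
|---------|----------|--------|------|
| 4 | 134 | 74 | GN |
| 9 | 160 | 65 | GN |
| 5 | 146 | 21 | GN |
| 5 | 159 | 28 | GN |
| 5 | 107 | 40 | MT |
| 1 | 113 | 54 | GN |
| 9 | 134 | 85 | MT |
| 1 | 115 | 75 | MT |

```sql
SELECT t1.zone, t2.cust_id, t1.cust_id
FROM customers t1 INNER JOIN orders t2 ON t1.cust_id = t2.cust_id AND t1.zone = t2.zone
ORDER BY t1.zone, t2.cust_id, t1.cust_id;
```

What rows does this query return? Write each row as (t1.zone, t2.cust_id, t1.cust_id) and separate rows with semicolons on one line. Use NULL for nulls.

INNER JOIN keeps only pairs where the ON condition holds.
Matching on t1.cust_id = t2.cust_id AND t1.zone = t2.zone. A NULL in a compared column never satisfies the condition.
- t1[0] cust_id=3, zone=MT → no match; dropped.
- t1[1] cust_id=9, zone=MT → 1 match(es) in t2 → 1 row(s).
- t1[2] cust_id=9, zone=GN → 1 match(es) in t2 → 1 row(s).
- t1[3] cust_id=3, zone=GN → no match; dropped.
- t1[4] cust_id=1, zone=GN → 1 match(es) in t2 → 1 row(s).
- t1[5] cust_id=NULL, zone=GN → no match; dropped.
After projecting and ordering:
t1.zone | t2.cust_id | t1.cust_id
GN | 1 | 1
GN | 9 | 9
MT | 9 | 9

(GN, 1, 1); (GN, 9, 9); (MT, 9, 9)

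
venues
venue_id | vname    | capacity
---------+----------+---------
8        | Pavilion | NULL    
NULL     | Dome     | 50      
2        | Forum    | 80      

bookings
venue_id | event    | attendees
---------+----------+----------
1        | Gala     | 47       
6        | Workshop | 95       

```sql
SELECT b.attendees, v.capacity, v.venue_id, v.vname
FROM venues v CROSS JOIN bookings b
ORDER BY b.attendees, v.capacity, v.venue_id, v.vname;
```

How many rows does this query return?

CROSS JOIN pairs every row of `venues` with every row of `bookings`: 3 × 2 = 6 rows.

6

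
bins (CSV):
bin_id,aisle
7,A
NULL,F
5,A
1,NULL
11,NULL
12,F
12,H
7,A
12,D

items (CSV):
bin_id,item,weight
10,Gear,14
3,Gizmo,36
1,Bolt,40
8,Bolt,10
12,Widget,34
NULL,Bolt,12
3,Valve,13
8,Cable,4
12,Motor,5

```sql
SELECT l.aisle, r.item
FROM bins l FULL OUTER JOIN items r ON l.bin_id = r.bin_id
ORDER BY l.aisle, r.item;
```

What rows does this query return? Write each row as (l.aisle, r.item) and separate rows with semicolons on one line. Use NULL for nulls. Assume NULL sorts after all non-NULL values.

FULL OUTER JOIN keeps every row from both sides; unmatched rows get NULL for the other side's columns.
Matching on l.bin_id = r.bin_id. A NULL in a compared column never satisfies the condition.
Matched pairs: 7; unmatched l rows kept: 5; unmatched r rows kept: 6.

(A, NULL); (A, NULL); (A, NULL); (D, Motor); (D, Widget); (F, Motor); (F, Widget); (F, NULL); (H, Motor); (H, Widget); (NULL, Bolt); (NULL, Bolt); (NULL, Bolt); (NULL, Cable); (NULL, Gear); (NULL, Gizmo); (NULL, Valve); (NULL, NULL)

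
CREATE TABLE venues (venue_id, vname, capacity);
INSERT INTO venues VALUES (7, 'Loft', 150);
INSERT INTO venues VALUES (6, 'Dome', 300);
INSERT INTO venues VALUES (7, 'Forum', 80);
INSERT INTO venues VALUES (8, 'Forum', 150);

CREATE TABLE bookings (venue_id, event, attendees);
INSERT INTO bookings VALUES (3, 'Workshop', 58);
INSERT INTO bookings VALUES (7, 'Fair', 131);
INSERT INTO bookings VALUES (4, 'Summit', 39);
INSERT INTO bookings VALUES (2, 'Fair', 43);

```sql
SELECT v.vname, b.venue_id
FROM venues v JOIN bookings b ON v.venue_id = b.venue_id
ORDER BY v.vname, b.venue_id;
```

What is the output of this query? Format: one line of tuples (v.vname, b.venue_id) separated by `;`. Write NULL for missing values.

(Forum, 7); (Loft, 7)

INNER JOIN keeps only pairs where the ON condition holds.
Matching on v.venue_id = b.venue_id.
Matched pairs: 2.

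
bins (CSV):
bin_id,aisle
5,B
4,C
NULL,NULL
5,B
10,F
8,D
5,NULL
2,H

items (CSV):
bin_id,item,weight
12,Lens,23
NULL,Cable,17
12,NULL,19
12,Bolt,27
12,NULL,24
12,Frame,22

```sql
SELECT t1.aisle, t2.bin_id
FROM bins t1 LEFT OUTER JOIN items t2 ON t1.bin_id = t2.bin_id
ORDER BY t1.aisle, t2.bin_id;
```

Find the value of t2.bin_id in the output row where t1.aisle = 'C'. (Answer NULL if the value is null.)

NULL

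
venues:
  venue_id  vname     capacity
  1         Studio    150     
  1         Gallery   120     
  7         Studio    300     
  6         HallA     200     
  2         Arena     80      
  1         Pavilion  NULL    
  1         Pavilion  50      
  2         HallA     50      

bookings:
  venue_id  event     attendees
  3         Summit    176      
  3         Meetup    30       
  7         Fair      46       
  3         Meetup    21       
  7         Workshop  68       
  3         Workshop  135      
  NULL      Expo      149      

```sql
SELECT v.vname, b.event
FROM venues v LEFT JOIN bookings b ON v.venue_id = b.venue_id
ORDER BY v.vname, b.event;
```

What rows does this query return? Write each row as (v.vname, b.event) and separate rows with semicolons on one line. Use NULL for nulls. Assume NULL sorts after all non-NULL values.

LEFT JOIN keeps every row from `venues`; unmatched rows get NULL for `bookings`'s columns.
Matching on v.venue_id = b.venue_id. A NULL in a compared column never satisfies the condition.
Matched pairs: 2; unmatched v rows kept: 7.

(Arena, NULL); (Gallery, NULL); (HallA, NULL); (HallA, NULL); (Pavilion, NULL); (Pavilion, NULL); (Studio, Fair); (Studio, Workshop); (Studio, NULL)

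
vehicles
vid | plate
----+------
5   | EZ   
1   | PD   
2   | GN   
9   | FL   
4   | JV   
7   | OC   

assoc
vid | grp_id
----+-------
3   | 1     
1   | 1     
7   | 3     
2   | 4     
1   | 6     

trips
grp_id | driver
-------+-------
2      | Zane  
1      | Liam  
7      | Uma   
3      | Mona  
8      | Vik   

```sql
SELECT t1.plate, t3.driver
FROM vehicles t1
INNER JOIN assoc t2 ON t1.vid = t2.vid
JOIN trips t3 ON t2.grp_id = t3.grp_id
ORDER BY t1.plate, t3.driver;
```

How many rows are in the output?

Evaluate left to right. First `vehicles t1 INNER JOIN assoc t2` on vid: 4 row(s).
Then INNER JOIN `trips t3` on grp_id: keep only rows whose t2.grp_id appears in t3.
Result: 2 row(s).

2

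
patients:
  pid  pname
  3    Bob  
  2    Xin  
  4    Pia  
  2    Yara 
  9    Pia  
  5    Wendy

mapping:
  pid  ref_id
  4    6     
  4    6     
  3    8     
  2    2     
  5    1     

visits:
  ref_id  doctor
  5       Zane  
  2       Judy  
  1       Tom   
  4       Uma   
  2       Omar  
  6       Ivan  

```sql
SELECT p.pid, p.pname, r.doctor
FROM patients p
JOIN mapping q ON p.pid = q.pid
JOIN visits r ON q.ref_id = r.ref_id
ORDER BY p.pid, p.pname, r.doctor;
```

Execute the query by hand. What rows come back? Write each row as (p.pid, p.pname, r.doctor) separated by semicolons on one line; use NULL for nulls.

Joins associate left-to-right: patients INNER JOIN mapping on pid gives 6 intermediate row(s).
Then INNER JOIN `visits r` on ref_id: keep only rows whose q.ref_id appears in r.

(2, Xin, Judy); (2, Xin, Omar); (2, Yara, Judy); (2, Yara, Omar); (4, Pia, Ivan); (4, Pia, Ivan); (5, Wendy, Tom)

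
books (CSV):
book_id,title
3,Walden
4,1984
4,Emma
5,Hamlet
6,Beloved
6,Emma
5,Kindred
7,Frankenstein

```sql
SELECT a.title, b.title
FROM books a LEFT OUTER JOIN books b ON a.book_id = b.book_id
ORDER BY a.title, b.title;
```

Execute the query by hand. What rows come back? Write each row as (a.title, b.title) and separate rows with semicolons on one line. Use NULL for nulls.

LEFT JOIN keeps every row from `books a`; unmatched rows get NULL for `books b`'s columns.
Matching on a.book_id = b.book_id.
- book_id=3: 1 matching b row(s), so 1 row(s) emitted.
- book_id=4: 2 matching b row(s), so 2 row(s) emitted.
- book_id=4: 2 matching b row(s), so 2 row(s) emitted.
- book_id=5: 2 matching b row(s), so 2 row(s) emitted.
- book_id=6: 2 matching b row(s), so 2 row(s) emitted.
- book_id=6: 2 matching b row(s), so 2 row(s) emitted.
- book_id=5: 2 matching b row(s), so 2 row(s) emitted.
- book_id=7: 1 matching b row(s), so 1 row(s) emitted.

(1984, 1984); (1984, Emma); (Beloved, Beloved); (Beloved, Emma); (Emma, 1984); (Emma, Beloved); (Emma, Emma); (Emma, Emma); (Frankenstein, Frankenstein); (Hamlet, Hamlet); (Hamlet, Kindred); (Kindred, Hamlet); (Kindred, Kindred); (Walden, Walden)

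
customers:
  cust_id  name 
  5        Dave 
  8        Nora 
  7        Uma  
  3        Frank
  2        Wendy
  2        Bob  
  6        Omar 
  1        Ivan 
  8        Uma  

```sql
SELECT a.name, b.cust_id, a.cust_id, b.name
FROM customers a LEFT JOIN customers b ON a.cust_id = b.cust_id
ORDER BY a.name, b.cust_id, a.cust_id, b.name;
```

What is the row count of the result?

LEFT JOIN keeps every row from `customers a`; unmatched rows get NULL for `customers b`'s columns.
Matching on a.cust_id = b.cust_id.
Matched pairs: 13; unmatched a rows kept: 0.
Total: 13 rows.

13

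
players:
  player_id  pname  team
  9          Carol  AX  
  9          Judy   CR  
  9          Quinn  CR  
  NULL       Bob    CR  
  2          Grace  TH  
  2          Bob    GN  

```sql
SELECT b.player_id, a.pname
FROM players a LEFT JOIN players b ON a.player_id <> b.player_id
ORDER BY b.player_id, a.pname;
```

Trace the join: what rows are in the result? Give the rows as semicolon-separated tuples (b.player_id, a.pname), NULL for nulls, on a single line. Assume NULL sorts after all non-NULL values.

(2, Carol); (2, Carol); (2, Judy); (2, Judy); (2, Quinn); (2, Quinn); (9, Bob); (9, Bob); (9, Bob); (9, Grace); (9, Grace); (9, Grace); (NULL, Bob)

LEFT JOIN keeps every row from `players a`; unmatched rows get NULL for `players b`'s columns.
Matching on a.player_id <> b.player_id. A NULL in a compared column never satisfies the condition.
- a row (player_id=9): matches 2 b row(s) → 2 output row(s).
- a row (player_id=9): matches 2 b row(s) → 2 output row(s).
- a row (player_id=9): matches 2 b row(s) → 2 output row(s).
- a row (player_id=NULL): no match → kept, b columns NULL.
- a row (player_id=2): matches 3 b row(s) → 3 output row(s).
- a row (player_id=2): matches 3 b row(s) → 3 output row(s).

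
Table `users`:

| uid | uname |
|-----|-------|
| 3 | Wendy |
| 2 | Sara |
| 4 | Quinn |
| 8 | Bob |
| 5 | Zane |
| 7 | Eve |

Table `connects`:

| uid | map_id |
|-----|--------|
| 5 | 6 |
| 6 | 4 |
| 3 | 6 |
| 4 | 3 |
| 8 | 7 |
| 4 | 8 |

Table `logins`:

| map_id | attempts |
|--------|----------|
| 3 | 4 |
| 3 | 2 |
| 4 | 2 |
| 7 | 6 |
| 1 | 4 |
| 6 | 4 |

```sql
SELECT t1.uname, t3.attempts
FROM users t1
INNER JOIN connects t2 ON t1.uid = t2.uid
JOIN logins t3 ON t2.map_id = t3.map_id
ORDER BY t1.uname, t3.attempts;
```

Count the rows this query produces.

5

Evaluate left to right. First `users t1 INNER JOIN connects t2` on uid: 5 row(s).
Then INNER JOIN `logins t3` on map_id: keep only rows whose t2.map_id appears in t3.
Result: 5 row(s).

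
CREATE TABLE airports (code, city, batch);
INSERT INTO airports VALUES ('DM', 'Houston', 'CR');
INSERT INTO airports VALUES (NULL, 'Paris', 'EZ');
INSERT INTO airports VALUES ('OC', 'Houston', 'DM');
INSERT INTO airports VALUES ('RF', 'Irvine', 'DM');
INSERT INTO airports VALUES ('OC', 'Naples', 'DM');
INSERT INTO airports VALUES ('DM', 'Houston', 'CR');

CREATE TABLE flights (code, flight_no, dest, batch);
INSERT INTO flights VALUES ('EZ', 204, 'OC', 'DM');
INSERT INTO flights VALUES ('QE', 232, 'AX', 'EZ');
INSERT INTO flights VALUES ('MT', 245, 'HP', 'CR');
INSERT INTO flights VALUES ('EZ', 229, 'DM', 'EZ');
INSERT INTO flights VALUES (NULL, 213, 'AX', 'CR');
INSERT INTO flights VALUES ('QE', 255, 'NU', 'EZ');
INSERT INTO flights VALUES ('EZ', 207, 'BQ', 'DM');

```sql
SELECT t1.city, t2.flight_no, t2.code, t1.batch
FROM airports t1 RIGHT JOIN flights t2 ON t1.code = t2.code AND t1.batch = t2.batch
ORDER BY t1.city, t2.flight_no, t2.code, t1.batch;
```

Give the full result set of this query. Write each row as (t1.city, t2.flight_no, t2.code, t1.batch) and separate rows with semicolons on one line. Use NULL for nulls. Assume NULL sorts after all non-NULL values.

(NULL, 204, EZ, NULL); (NULL, 207, EZ, NULL); (NULL, 213, NULL, NULL); (NULL, 229, EZ, NULL); (NULL, 232, QE, NULL); (NULL, 245, MT, NULL); (NULL, 255, QE, NULL)

RIGHT JOIN keeps every row from `flights`; unmatched rows get NULL for `airports`'s columns.
Matching on t1.code = t2.code AND t1.batch = t2.batch. A NULL in a compared column never satisfies the condition.
- t1[0] code=DM, batch=CR → no match.
- t1[1] code=NULL, batch=EZ → no match.
- t1[2] code=OC, batch=DM → no match.
- t1[3] code=RF, batch=DM → no match.
- t1[4] code=OC, batch=DM → no match.
- t1[5] code=DM, batch=CR → no match.
- 7 t2 row(s) had no t1 match → kept, t1 columns NULL.
After projecting and ordering:
t1.city | t2.flight_no | t2.code | t1.batch
NULL | 204 | EZ | NULL
NULL | 207 | EZ | NULL
NULL | 213 | NULL | NULL
NULL | 229 | EZ | NULL
NULL | 232 | QE | NULL
NULL | 245 | MT | NULL
NULL | 255 | QE | NULL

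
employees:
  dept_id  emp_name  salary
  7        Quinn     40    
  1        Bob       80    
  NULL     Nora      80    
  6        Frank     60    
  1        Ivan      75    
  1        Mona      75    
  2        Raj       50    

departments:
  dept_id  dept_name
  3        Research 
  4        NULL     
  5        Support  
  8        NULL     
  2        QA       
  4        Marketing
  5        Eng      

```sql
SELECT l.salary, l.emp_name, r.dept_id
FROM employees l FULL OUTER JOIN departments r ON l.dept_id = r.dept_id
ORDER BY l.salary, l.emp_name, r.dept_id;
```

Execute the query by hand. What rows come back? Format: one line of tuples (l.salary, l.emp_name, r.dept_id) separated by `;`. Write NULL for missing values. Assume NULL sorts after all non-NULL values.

FULL OUTER JOIN keeps every row from both sides; unmatched rows get NULL for the other side's columns.
Matching on l.dept_id = r.dept_id. A NULL in a compared column never satisfies the condition.
- l (dept_id=7) has no partner → padded with NULL.
- l (dept_id=1) has no partner → padded with NULL.
- l (dept_id=NULL) has no partner → padded with NULL.
- l (dept_id=6) has no partner → padded with NULL.
- l (dept_id=1) has no partner → padded with NULL.
- l (dept_id=1) has no partner → padded with NULL.
- l (dept_id=2) pairs with 1 row(s) of r.
- plus 6 unmatched r row(s), each kept with NULL l columns.

(40, Quinn, NULL); (50, Raj, 2); (60, Frank, NULL); (75, Ivan, NULL); (75, Mona, NULL); (80, Bob, NULL); (80, Nora, NULL); (NULL, NULL, 3); (NULL, NULL, 4); (NULL, NULL, 4); (NULL, NULL, 5); (NULL, NULL, 5); (NULL, NULL, 8)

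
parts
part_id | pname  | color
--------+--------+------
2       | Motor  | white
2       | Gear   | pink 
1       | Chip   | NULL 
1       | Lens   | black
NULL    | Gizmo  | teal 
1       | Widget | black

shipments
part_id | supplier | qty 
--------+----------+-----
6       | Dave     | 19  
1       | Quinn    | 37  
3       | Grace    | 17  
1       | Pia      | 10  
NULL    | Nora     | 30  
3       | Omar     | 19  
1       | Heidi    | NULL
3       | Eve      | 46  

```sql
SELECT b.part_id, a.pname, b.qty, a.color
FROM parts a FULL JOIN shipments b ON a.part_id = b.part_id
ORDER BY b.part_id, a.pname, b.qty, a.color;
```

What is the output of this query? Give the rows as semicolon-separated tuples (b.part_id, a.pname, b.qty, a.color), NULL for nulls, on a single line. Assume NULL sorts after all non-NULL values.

(1, Chip, 10, NULL); (1, Chip, 37, NULL); (1, Chip, NULL, NULL); (1, Lens, 10, black); (1, Lens, 37, black); (1, Lens, NULL, black); (1, Widget, 10, black); (1, Widget, 37, black); (1, Widget, NULL, black); (3, NULL, 17, NULL); (3, NULL, 19, NULL); (3, NULL, 46, NULL); (6, NULL, 19, NULL); (NULL, Gear, NULL, pink); (NULL, Gizmo, NULL, teal); (NULL, Motor, NULL, white); (NULL, NULL, 30, NULL)

FULL OUTER JOIN keeps every row from both sides; unmatched rows get NULL for the other side's columns.
Matching on a.part_id = b.part_id. A NULL in a compared column never satisfies the condition.
- part_id=2: no b row matches, row kept with b columns NULL.
- part_id=2: no b row matches, row kept with b columns NULL.
- part_id=1: 3 matching b row(s), so 3 row(s) emitted.
- part_id=1: 3 matching b row(s), so 3 row(s) emitted.
- part_id=NULL: no b row matches, row kept with b columns NULL.
- part_id=1: 3 matching b row(s), so 3 row(s) emitted.
- plus 5 unmatched b row(s), each kept with NULL a columns.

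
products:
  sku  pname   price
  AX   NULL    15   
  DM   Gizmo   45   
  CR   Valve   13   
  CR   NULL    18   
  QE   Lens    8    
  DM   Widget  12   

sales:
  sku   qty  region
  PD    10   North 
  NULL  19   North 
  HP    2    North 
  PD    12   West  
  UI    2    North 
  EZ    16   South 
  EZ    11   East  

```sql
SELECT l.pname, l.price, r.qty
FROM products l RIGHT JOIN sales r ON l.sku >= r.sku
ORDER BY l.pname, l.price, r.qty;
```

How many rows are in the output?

7

RIGHT JOIN keeps every row from `sales`; unmatched rows get NULL for `products`'s columns.
Matching on l.sku >= r.sku. A NULL in a compared column never satisfies the condition.
- l (sku=AX) has no partner in r.
- l (sku=DM) has no partner in r.
- l (sku=CR) has no partner in r.
- l (sku=CR) has no partner in r.
- l (sku=QE) pairs with 5 row(s) of r.
- l (sku=DM) has no partner in r.
- 2 r row(s) had no l match → kept, l columns NULL.
Total: 5 matched + 2 padded = 7 rows.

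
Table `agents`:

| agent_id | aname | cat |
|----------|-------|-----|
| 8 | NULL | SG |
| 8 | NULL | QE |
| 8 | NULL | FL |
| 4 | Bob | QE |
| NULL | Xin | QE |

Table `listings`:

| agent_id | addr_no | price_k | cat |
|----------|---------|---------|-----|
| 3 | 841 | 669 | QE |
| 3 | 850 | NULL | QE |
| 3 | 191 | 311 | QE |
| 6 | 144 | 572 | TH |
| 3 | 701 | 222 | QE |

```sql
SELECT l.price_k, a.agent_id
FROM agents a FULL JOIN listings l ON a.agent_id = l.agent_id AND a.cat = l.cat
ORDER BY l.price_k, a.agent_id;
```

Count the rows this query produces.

FULL OUTER JOIN keeps every row from both sides; unmatched rows get NULL for the other side's columns.
Matching on a.agent_id = l.agent_id AND a.cat = l.cat. A NULL in a compared column never satisfies the condition.
Matched pairs: 0; unmatched a rows kept: 5; unmatched l rows kept: 5.
Total: 0 matched + 10 padded = 10 rows.

10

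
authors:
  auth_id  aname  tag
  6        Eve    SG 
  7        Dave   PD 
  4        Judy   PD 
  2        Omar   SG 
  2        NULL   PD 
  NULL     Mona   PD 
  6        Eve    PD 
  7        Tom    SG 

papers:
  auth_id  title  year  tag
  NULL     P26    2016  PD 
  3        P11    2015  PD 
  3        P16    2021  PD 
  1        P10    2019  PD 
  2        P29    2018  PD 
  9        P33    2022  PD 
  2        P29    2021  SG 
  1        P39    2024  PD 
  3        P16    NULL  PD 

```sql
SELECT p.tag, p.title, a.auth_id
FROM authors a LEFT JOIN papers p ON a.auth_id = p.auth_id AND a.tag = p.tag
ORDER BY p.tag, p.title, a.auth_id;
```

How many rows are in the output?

8

LEFT JOIN keeps every row from `authors`; unmatched rows get NULL for `papers`'s columns.
Matching on a.auth_id = p.auth_id AND a.tag = p.tag. A NULL in a compared column never satisfies the condition.
- a row (auth_id=6, tag=SG): no match → kept, p columns NULL.
- a row (auth_id=7, tag=PD): no match → kept, p columns NULL.
- a row (auth_id=4, tag=PD): no match → kept, p columns NULL.
- a row (auth_id=2, tag=SG): matches 1 p row(s) → 1 output row(s).
- a row (auth_id=2, tag=PD): matches 1 p row(s) → 1 output row(s).
- a row (auth_id=NULL, tag=PD): no match → kept, p columns NULL.
- a row (auth_id=6, tag=PD): no match → kept, p columns NULL.
- a row (auth_id=7, tag=SG): no match → kept, p columns NULL.
Total: 2 matched + 6 padded = 8 rows.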